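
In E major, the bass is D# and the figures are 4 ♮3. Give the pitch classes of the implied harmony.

The written figures 4 ♮3 are shorthand for 6/4/3: the 6 is implied.
A third above D# in this key is F#, made natural (F) by the ♮ figure.
A fourth above D# in this key is G#.
A sixth above D# in this key is B.

D#, F, G#, B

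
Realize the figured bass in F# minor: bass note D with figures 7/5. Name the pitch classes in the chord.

The written figures 7/5 are shorthand for 7/5/3: the 3 is implied.
A third above D in this key is F#.
A fifth above D in this key is A.
A seventh above D in this key is C#.
Together with the bass D, this spells D major seventh in root position.

D, F#, A, C#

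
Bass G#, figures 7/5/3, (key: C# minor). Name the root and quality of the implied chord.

G# minor seventh

The figures 7/5/3 indicate a seventh chord in root position.
In root position the bass is the root, so the root is G#.
The chord tones are G#, B, D#, F#, giving G# minor seventh.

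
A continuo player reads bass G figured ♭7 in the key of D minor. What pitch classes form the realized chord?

The written figures ♭7 are shorthand for 7/5/3: the 5/3 are implied.
A third above G in this key is Bb.
A fifth above G in this key is D.
A seventh above G in this key is F, lowered to Fb by the flat.

G, Bb, D, Fb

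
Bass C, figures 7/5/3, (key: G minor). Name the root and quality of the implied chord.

C minor seventh

The figures 7/5/3 indicate a seventh chord in root position.
In root position the bass is the root, so the root is C.
The chord tones are C, Eb, G, Bb, giving C minor seventh.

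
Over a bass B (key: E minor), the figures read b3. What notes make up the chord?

The written figures b3 are shorthand for 5/3: the 5 is implied.
A third above B in this key is D, lowered to Db by the flat.
A fifth above B in this key is F#.

B, Db, F#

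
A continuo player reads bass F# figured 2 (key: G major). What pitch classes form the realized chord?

The written figures 2 are shorthand for 6/4/2: the 6/4 are implied.
A second above F# in this key is G.
A fourth above F# in this key is B.
A sixth above F# in this key is D.
Together with the bass F#, this spells G major seventh in third inversion.

F#, G, B, D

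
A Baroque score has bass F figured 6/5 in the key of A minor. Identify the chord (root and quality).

D minor seventh

The figures 6/5 indicate a seventh chord in first inversion.
In first inversion the root lies a sixth above the bass: a sixth above F in A minor is D.
The chord tones are F, A, C, D, giving D minor seventh.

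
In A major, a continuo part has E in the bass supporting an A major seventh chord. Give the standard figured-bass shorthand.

4/3

E is the fifth of A major seventh, so the chord is in second inversion.
A seventh chord in second inversion is figured 6/4/3, conventionally abbreviated 4/3.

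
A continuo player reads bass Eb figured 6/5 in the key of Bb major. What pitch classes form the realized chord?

Eb, G, Bb, C

The written figures 6/5 are shorthand for 6/5/3: the 3 is implied.
A third above Eb in this key is G.
A fifth above Eb in this key is Bb.
A sixth above Eb in this key is C.
Together with the bass Eb, this spells C minor seventh in first inversion.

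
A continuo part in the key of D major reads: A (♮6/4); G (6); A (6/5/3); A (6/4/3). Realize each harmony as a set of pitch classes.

A (♮6/4): A, D, F.
G (6/3): G, B, E.
A (6/5/3): A, C#, E, F#.
A (6/4/3): A, C#, D, F#.

A, D, F | G, B, E | A, C#, E, F# | A, C#, D, F#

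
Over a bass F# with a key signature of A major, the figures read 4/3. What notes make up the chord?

The written figures 4/3 are shorthand for 6/4/3: the 6 is implied.
A third above F# in this key is A.
A fourth above F# in this key is B.
A sixth above F# in this key is D.
Together with the bass F#, this spells B minor seventh in second inversion.

F#, A, B, D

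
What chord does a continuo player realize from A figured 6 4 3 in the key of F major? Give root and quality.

D minor seventh

The figures 6 4 3 indicate a seventh chord in second inversion.
In second inversion the root lies a fourth above the bass: a fourth above A in F major is D.
The chord tones are A, C, D, F, giving D minor seventh.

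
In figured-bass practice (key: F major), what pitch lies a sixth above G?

E

Counting 5 letter steps above G lands on E; in F major, that letter is E.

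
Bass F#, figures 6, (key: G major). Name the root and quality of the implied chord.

The figures 6 indicate a triad in first inversion.
In first inversion the root lies a sixth above the bass: a sixth above F# in G major is D.
The chord tones are F#, A, D, giving D major.

D major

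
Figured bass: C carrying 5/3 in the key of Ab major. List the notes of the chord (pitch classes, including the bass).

A third above C in this key is Eb.
A fifth above C in this key is G.
Together with the bass C, this spells C minor in root position.

C, Eb, G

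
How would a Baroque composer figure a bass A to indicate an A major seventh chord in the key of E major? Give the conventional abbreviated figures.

7

A is the root of A major seventh, so the chord is in root position.
A seventh chord in root position is figured 7/5/3, conventionally abbreviated 7.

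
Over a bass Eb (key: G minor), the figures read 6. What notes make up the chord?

The written figures 6 are shorthand for 6/3: the 3 is implied.
A third above Eb in this key is G.
A sixth above Eb in this key is C.
Together with the bass Eb, this spells C minor in first inversion.

Eb, G, C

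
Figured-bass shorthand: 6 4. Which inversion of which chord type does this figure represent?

Intervals of 6/4 above the bass form a triad; the bass is the fifth, so this is second inversion.

triad, second inversion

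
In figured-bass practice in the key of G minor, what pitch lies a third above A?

C

Counting 2 letter steps above A lands on C; in G minor, that letter is C.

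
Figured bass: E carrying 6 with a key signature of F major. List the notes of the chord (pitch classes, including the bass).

The written figures 6 are shorthand for 6/3: the 3 is implied.
A third above E in this key is G.
A sixth above E in this key is C.
Together with the bass E, this spells C major in first inversion.

E, G, C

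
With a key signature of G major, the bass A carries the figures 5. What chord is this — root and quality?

The figures 5 indicate a triad in root position.
In root position the bass is the root, so the root is A.
The chord tones are A, C, E, giving A minor.

A minor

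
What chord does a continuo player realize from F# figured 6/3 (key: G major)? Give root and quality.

The figures 6/3 indicate a triad in first inversion.
In first inversion the root lies a sixth above the bass: a sixth above F# in G major is D.
The chord tones are F#, A, D, giving D major.

D major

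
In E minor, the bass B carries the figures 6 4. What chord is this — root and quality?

E minor

The figures 6 4 indicate a triad in second inversion.
In second inversion the root lies a fourth above the bass: a fourth above B in E minor is E.
The chord tones are B, E, G, giving E minor.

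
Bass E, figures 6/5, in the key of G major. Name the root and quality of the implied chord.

C major seventh

The figures 6/5 indicate a seventh chord in first inversion.
In first inversion the root lies a sixth above the bass: a sixth above E in G major is C.
The chord tones are E, G, B, C, giving C major seventh.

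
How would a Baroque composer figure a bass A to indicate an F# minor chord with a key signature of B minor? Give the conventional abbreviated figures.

A is the third of F# minor, so the chord is in first inversion.
A triad in first inversion is figured 6/3, conventionally abbreviated 6.

6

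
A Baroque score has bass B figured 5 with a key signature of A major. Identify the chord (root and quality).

B minor

The figures 5 indicate a triad in root position.
In root position the bass is the root, so the root is B.
The chord tones are B, D, F#, giving B minor.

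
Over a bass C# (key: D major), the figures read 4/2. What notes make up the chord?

C#, D, F#, A

The written figures 4/2 are shorthand for 6/4/2: the 6 is implied.
A second above C# in this key is D.
A fourth above C# in this key is F#.
A sixth above C# in this key is A.
Together with the bass C#, this spells D major seventh in third inversion.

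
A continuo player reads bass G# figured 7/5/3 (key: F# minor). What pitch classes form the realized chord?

A third above G# in this key is B.
A fifth above G# in this key is D.
A seventh above G# in this key is F#.
Together with the bass G#, this spells G# half-diminished seventh in root position.

G#, B, D, F#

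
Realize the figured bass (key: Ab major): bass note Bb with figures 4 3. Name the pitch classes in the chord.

Bb, Db, Eb, G

The written figures 4 3 are shorthand for 6/4/3: the 6 is implied.
A third above Bb in this key is Db.
A fourth above Bb in this key is Eb.
A sixth above Bb in this key is G.
Together with the bass Bb, this spells Eb dominant seventh in second inversion.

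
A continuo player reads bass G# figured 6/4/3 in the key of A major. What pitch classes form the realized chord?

A third above G# in this key is B.
A fourth above G# in this key is C#.
A sixth above G# in this key is E.
Together with the bass G#, this spells C# minor seventh in second inversion.

G#, B, C#, E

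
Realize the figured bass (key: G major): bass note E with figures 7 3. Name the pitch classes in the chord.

E, G, B, D

The written figures 7 3 are shorthand for 7/5/3: the 5 is implied.
A third above E in this key is G.
A fifth above E in this key is B.
A seventh above E in this key is D.
Together with the bass E, this spells E minor seventh in root position.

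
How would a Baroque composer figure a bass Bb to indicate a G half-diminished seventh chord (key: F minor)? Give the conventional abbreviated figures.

Bb is the third of G half-diminished seventh, so the chord is in first inversion.
A seventh chord in first inversion is figured 6/5/3, conventionally abbreviated 6/5.

6/5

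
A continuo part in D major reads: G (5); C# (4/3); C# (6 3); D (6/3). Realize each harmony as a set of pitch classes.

G (5/3): G, B, D.
C# (6/4/3): C#, E, F#, A.
C# (6/3): C#, E, A.
D (6/3): D, F#, B.

G, B, D | C#, E, F#, A | C#, E, A | D, F#, B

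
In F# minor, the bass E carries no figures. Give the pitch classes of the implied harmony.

E, G#, B

An unfigured bass implies 5/3.
A third above E in this key is G#.
A fifth above E in this key is B.
Together with the bass E, this spells E major in root position.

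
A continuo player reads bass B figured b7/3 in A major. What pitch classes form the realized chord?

B, D, F#, Ab

The written figures b7/3 are shorthand for 7/5/3: the 5 is implied.
A third above B in this key is D.
A fifth above B in this key is F#.
A seventh above B in this key is A, lowered to Ab by the flat.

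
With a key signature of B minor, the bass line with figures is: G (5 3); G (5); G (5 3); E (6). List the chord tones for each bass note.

G, B, D | G, B, D | G, B, D | E, G, C#

G (5/3): G, B, D.
G (5/3): G, B, D.
G (5/3): G, B, D.
E (6/3): E, G, C#.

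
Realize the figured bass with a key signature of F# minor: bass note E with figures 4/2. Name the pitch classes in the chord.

E, F#, A, C#

The written figures 4/2 are shorthand for 6/4/2: the 6 is implied.
A second above E in this key is F#.
A fourth above E in this key is A.
A sixth above E in this key is C#.
Together with the bass E, this spells F# minor seventh in third inversion.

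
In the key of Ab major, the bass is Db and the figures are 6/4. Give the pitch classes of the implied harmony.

A fourth above Db in this key is G.
A sixth above Db in this key is Bb.
Together with the bass Db, this spells G diminished in second inversion.

Db, G, Bb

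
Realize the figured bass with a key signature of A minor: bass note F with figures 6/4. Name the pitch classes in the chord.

F, B, D

A fourth above F in this key is B.
A sixth above F in this key is D.
Together with the bass F, this spells B diminished in second inversion.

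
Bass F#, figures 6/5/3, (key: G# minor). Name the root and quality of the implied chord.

D# minor seventh

The figures 6/5/3 indicate a seventh chord in first inversion.
In first inversion the root lies a sixth above the bass: a sixth above F# in G# minor is D#.
The chord tones are F#, A#, C#, D#, giving D# minor seventh.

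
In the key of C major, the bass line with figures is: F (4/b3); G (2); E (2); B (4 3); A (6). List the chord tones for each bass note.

F, Ab, B, D | G, A, C, E | E, F, A, C | B, D, E, G | A, C, F

F (6/4/b3): F, Ab, B, D.
G (6/4/2): G, A, C, E.
E (6/4/2): E, F, A, C.
B (6/4/3): B, D, E, G.
A (6/3): A, C, F.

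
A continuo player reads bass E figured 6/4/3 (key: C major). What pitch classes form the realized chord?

E, G, A, C

A third above E in this key is G.
A fourth above E in this key is A.
A sixth above E in this key is C.
Together with the bass E, this spells A minor seventh in second inversion.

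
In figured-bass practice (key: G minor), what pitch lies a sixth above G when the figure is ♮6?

E

Counting 5 letter steps above G lands on E; in G minor, that letter is Eb.
The ♮6 figure makes it natural, giving E.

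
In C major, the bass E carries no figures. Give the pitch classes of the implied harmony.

E, G, B

An unfigured bass implies 5/3.
A third above E in this key is G.
A fifth above E in this key is B.
Together with the bass E, this spells E minor in root position.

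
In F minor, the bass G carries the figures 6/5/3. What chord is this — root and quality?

Eb dominant seventh

The figures 6/5/3 indicate a seventh chord in first inversion.
In first inversion the root lies a sixth above the bass: a sixth above G in F minor is Eb.
The chord tones are G, Bb, Db, Eb, giving Eb dominant seventh.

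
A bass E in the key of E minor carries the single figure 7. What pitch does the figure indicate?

Counting 6 letter steps above E lands on D; in E minor, that letter is D.

D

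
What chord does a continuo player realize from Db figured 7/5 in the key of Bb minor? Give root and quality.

The figures 7/5 indicate a seventh chord in root position.
In root position the bass is the root, so the root is Db.
The chord tones are Db, F, Ab, C, giving Db major seventh.

Db major seventh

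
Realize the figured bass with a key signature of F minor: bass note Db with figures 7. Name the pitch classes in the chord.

Db, F, Ab, C

The written figures 7 are shorthand for 7/5/3: the 5/3 are implied.
A third above Db in this key is F.
A fifth above Db in this key is Ab.
A seventh above Db in this key is C.
Together with the bass Db, this spells Db major seventh in root position.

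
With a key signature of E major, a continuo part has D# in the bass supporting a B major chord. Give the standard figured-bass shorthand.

6

D# is the third of B major, so the chord is in first inversion.
A triad in first inversion is figured 6/3, conventionally abbreviated 6.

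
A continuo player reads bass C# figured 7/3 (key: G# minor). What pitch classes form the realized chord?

C#, E, G#, B

The written figures 7/3 are shorthand for 7/5/3: the 5 is implied.
A third above C# in this key is E.
A fifth above C# in this key is G#.
A seventh above C# in this key is B.
Together with the bass C#, this spells C# minor seventh in root position.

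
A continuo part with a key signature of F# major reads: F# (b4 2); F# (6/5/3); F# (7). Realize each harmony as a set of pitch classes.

F# (6/b4/2): F#, G#, Bb, D#.
F# (6/5/3): F#, A#, C#, D#.
F# (7/5/3): F#, A#, C#, E#.

F#, G#, Bb, D# | F#, A#, C#, D# | F#, A#, C#, E#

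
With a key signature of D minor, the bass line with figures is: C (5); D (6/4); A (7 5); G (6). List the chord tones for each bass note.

C (5/3): C, E, G.
D (6/4): D, G, Bb.
A (7/5/3): A, C, E, G.
G (6/3): G, Bb, E.

C, E, G | D, G, Bb | A, C, E, G | G, Bb, E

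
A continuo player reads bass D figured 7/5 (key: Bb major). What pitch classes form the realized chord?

D, F, A, C

The written figures 7/5 are shorthand for 7/5/3: the 3 is implied.
A third above D in this key is F.
A fifth above D in this key is A.
A seventh above D in this key is C.
Together with the bass D, this spells D minor seventh in root position.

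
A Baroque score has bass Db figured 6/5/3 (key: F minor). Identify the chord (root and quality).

Bb minor seventh

The figures 6/5/3 indicate a seventh chord in first inversion.
In first inversion the root lies a sixth above the bass: a sixth above Db in F minor is Bb.
The chord tones are Db, F, Ab, Bb, giving Bb minor seventh.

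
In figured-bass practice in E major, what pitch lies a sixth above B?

G#

Counting 5 letter steps above B lands on G; in E major, that letter is G#.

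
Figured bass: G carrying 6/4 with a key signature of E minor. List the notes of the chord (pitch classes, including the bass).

G, C, E

A fourth above G in this key is C.
A sixth above G in this key is E.
Together with the bass G, this spells C major in second inversion.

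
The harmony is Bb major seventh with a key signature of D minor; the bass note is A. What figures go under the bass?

4/2

A is the seventh of Bb major seventh, so the chord is in third inversion.
A seventh chord in third inversion is figured 6/4/2, conventionally abbreviated 4/2.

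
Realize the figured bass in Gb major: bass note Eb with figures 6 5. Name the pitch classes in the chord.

Eb, Gb, Bb, Cb

The written figures 6 5 are shorthand for 6/5/3: the 3 is implied.
A third above Eb in this key is Gb.
A fifth above Eb in this key is Bb.
A sixth above Eb in this key is Cb.
Together with the bass Eb, this spells Cb major seventh in first inversion.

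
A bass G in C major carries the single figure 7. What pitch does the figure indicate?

F

Counting 6 letter steps above G lands on F; in C major, that letter is F.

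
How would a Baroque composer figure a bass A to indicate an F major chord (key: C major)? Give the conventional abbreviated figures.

6

A is the third of F major, so the chord is in first inversion.
A triad in first inversion is figured 6/3, conventionally abbreviated 6.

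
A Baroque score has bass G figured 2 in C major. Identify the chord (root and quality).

A minor seventh

The figures 2 indicate a seventh chord in third inversion.
In third inversion the root lies a second above the bass: a second above G in C major is A.
The chord tones are G, A, C, E, giving A minor seventh.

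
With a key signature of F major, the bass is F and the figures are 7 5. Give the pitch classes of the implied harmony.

The written figures 7 5 are shorthand for 7/5/3: the 3 is implied.
A third above F in this key is A.
A fifth above F in this key is C.
A seventh above F in this key is E.
Together with the bass F, this spells F major seventh in root position.

F, A, C, E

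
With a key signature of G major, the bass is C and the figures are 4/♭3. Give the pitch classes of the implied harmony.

The written figures 4/♭3 are shorthand for 6/4/3: the 6 is implied.
A third above C in this key is E, lowered to Eb by the flat.
A fourth above C in this key is F#.
A sixth above C in this key is A.
Together with the bass C, this spells F# diminished seventh in second inversion.

C, Eb, F#, A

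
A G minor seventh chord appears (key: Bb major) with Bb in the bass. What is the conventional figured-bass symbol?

6/5

Bb is the third of G minor seventh, so the chord is in first inversion.
A seventh chord in first inversion is figured 6/5/3, conventionally abbreviated 6/5.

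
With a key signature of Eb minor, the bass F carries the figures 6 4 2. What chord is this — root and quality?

Gb major seventh

The figures 6 4 2 indicate a seventh chord in third inversion.
In third inversion the root lies a second above the bass: a second above F in Eb minor is Gb.
The chord tones are F, Gb, Bb, Db, giving Gb major seventh.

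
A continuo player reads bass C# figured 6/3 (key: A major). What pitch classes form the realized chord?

C#, E, A

A third above C# in this key is E.
A sixth above C# in this key is A.
Together with the bass C#, this spells A major in first inversion.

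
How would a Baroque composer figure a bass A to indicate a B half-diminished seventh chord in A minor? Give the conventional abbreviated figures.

4/2

A is the seventh of B half-diminished seventh, so the chord is in third inversion.
A seventh chord in third inversion is figured 6/4/2, conventionally abbreviated 4/2.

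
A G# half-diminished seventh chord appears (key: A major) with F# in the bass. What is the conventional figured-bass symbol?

F# is the seventh of G# half-diminished seventh, so the chord is in third inversion.
A seventh chord in third inversion is figured 6/4/2, conventionally abbreviated 4/2.

4/2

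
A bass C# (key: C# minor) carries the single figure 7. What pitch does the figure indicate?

B

Counting 6 letter steps above C# lands on B; in C# minor, that letter is B.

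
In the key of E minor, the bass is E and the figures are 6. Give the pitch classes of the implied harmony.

The written figures 6 are shorthand for 6/3: the 3 is implied.
A third above E in this key is G.
A sixth above E in this key is C.
Together with the bass E, this spells C major in first inversion.

E, G, C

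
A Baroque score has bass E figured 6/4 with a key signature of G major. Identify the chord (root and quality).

The figures 6/4 indicate a triad in second inversion.
In second inversion the root lies a fourth above the bass: a fourth above E in G major is A.
The chord tones are E, A, C, giving A minor.

A minor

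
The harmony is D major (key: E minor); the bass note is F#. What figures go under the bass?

F# is the third of D major, so the chord is in first inversion.
A triad in first inversion is figured 6/3, conventionally abbreviated 6.

6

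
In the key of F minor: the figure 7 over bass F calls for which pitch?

Counting 6 letter steps above F lands on E; in F minor, that letter is Eb.

Eb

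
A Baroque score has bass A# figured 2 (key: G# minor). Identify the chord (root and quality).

The figures 2 indicate a seventh chord in third inversion.
In third inversion the root lies a second above the bass: a second above A# in G# minor is B.
The chord tones are A#, B, D#, F#, giving B major seventh.

B major seventh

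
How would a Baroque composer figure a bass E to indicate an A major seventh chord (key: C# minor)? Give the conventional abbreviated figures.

E is the fifth of A major seventh, so the chord is in second inversion.
A seventh chord in second inversion is figured 6/4/3, conventionally abbreviated 4/3.

4/3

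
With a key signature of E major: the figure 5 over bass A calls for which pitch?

E

Counting 4 letter steps above A lands on E; in E major, that letter is E.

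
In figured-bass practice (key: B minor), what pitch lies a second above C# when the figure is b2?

Db

Counting 1 letter step above C# lands on D; in B minor, that letter is D.
The b2 figure lowers it a semitone, giving Db.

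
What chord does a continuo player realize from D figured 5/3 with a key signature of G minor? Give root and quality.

D minor

The figures 5/3 indicate a triad in root position.
In root position the bass is the root, so the root is D.
The chord tones are D, F, A, giving D minor.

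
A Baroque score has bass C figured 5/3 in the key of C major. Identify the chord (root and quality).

C major

The figures 5/3 indicate a triad in root position.
In root position the bass is the root, so the root is C.
The chord tones are C, E, G, giving C major.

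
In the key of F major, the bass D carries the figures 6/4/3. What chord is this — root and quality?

The figures 6/4/3 indicate a seventh chord in second inversion.
In second inversion the root lies a fourth above the bass: a fourth above D in F major is G.
The chord tones are D, F, G, Bb, giving G minor seventh.

G minor seventh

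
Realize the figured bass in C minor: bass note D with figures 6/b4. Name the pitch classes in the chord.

A fourth above D in this key is G, lowered to Gb by the flat.
A sixth above D in this key is Bb.
Together with the bass D, this spells Gb augmented in second inversion.

D, Gb, Bb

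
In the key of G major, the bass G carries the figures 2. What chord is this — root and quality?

A minor seventh

The figures 2 indicate a seventh chord in third inversion.
In third inversion the root lies a second above the bass: a second above G in G major is A.
The chord tones are G, A, C, E, giving A minor seventh.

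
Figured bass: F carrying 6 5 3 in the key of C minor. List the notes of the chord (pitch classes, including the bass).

A third above F in this key is Ab.
A fifth above F in this key is C.
A sixth above F in this key is D.
Together with the bass F, this spells D half-diminished seventh in first inversion.

F, Ab, C, D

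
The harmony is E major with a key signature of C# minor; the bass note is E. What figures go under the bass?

no figures

E is the root of E major, so the chord is in root position.
A triad in root position is figured 5/3, conventionally abbreviated (no figures — root-position triad).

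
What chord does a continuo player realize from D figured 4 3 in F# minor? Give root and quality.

G# half-diminished seventh

The figures 4 3 indicate a seventh chord in second inversion.
In second inversion the root lies a fourth above the bass: a fourth above D in F# minor is G#.
The chord tones are D, F#, G#, B, giving G# half-diminished seventh.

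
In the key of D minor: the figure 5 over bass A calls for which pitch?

E

Counting 4 letter steps above A lands on E; in D minor, that letter is E.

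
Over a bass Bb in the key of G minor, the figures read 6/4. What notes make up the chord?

Bb, Eb, G

A fourth above Bb in this key is Eb.
A sixth above Bb in this key is G.
Together with the bass Bb, this spells Eb major in second inversion.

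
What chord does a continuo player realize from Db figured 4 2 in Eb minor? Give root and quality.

The figures 4 2 indicate a seventh chord in third inversion.
In third inversion the root lies a second above the bass: a second above Db in Eb minor is Eb.
The chord tones are Db, Eb, Gb, Bb, giving Eb minor seventh.

Eb minor seventh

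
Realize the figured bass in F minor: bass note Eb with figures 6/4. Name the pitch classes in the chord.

A fourth above Eb in this key is Ab.
A sixth above Eb in this key is C.
Together with the bass Eb, this spells Ab major in second inversion.

Eb, Ab, C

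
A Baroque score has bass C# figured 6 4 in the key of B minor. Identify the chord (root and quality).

The figures 6 4 indicate a triad in second inversion.
In second inversion the root lies a fourth above the bass: a fourth above C# in B minor is F#.
The chord tones are C#, F#, A, giving F# minor.

F# minor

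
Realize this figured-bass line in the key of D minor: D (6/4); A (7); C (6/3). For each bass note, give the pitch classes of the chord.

D, G, Bb | A, C, E, G | C, E, A

D (6/4): D, G, Bb.
A (7/5/3): A, C, E, G.
C (6/3): C, E, A.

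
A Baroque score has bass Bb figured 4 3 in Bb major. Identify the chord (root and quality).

The figures 4 3 indicate a seventh chord in second inversion.
In second inversion the root lies a fourth above the bass: a fourth above Bb in Bb major is Eb.
The chord tones are Bb, D, Eb, G, giving Eb major seventh.

Eb major seventh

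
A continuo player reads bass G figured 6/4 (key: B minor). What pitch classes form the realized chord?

G, C#, E

A fourth above G in this key is C#.
A sixth above G in this key is E.
Together with the bass G, this spells C# diminished in second inversion.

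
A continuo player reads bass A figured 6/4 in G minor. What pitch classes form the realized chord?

A fourth above A in this key is D.
A sixth above A in this key is F.
Together with the bass A, this spells D minor in second inversion.

A, D, F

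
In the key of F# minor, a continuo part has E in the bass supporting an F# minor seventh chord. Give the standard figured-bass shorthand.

4/2

E is the seventh of F# minor seventh, so the chord is in third inversion.
A seventh chord in third inversion is figured 6/4/2, conventionally abbreviated 4/2.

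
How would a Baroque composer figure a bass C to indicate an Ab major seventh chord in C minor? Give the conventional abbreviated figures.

C is the third of Ab major seventh, so the chord is in first inversion.
A seventh chord in first inversion is figured 6/5/3, conventionally abbreviated 6/5.

6/5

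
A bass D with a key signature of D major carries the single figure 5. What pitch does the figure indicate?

Counting 4 letter steps above D lands on A; in D major, that letter is A.

A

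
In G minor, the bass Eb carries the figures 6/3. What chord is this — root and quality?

C minor

The figures 6/3 indicate a triad in first inversion.
In first inversion the root lies a sixth above the bass: a sixth above Eb in G minor is C.
The chord tones are Eb, G, C, giving C minor.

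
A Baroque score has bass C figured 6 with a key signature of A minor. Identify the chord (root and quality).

A minor

The figures 6 indicate a triad in first inversion.
In first inversion the root lies a sixth above the bass: a sixth above C in A minor is A.
The chord tones are C, E, A, giving A minor.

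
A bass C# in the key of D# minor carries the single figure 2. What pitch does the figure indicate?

Counting 1 letter step above C# lands on D; in D# minor, that letter is D#.

D#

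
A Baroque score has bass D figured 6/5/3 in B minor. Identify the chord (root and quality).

B minor seventh

The figures 6/5/3 indicate a seventh chord in first inversion.
In first inversion the root lies a sixth above the bass: a sixth above D in B minor is B.
The chord tones are D, F#, A, B, giving B minor seventh.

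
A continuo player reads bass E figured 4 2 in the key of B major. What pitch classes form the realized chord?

The written figures 4 2 are shorthand for 6/4/2: the 6 is implied.
A second above E in this key is F#.
A fourth above E in this key is A#.
A sixth above E in this key is C#.
Together with the bass E, this spells F# dominant seventh in third inversion.

E, F#, A#, C#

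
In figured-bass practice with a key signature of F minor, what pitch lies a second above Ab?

Counting 1 letter step above Ab lands on B; in F minor, that letter is Bb.

Bb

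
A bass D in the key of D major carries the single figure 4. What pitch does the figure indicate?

Counting 3 letter steps above D lands on G; in D major, that letter is G.

G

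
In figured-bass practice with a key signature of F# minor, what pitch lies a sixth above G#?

E

Counting 5 letter steps above G# lands on E; in F# minor, that letter is E.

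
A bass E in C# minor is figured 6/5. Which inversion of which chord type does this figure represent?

seventh chord, first inversion

6/5 is shorthand for 6/5/3.
Intervals of 6/5/3 above the bass form a seventh chord; the bass is the third, so this is first inversion.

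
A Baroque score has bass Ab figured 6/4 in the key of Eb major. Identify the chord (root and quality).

D diminished

The figures 6/4 indicate a triad in second inversion.
In second inversion the root lies a fourth above the bass: a fourth above Ab in Eb major is D.
The chord tones are Ab, D, F, giving D diminished.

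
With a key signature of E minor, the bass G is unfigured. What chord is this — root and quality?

G major

An unfigured bass indicates a triad in root position.
In root position the bass is the root, so the root is G.
The chord tones are G, B, D, giving G major.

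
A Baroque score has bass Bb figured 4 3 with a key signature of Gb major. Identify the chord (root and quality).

The figures 4 3 indicate a seventh chord in second inversion.
In second inversion the root lies a fourth above the bass: a fourth above Bb in Gb major is Eb.
The chord tones are Bb, Db, Eb, Gb, giving Eb minor seventh.

Eb minor seventh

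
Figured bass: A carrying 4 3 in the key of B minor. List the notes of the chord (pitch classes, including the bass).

The written figures 4 3 are shorthand for 6/4/3: the 6 is implied.
A third above A in this key is C#.
A fourth above A in this key is D.
A sixth above A in this key is F#.
Together with the bass A, this spells D major seventh in second inversion.

A, C#, D, F#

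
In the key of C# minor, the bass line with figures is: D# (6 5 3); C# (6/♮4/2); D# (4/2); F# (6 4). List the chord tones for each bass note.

D# (6/5/3): D#, F#, A, B.
C# (6/♮4/2): C#, D#, F, A.
D# (6/4/2): D#, E, G#, B.
F# (6/4): F#, B, D#.

D#, F#, A, B | C#, D#, F, A | D#, E, G#, B | F#, B, D#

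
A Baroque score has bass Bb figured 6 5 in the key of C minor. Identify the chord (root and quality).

The figures 6 5 indicate a seventh chord in first inversion.
In first inversion the root lies a sixth above the bass: a sixth above Bb in C minor is G.
The chord tones are Bb, D, F, G, giving G minor seventh.

G minor seventh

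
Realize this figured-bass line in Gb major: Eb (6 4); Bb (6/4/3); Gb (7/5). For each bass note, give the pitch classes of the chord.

Eb, Ab, Cb | Bb, Db, Eb, Gb | Gb, Bb, Db, F

Eb (6/4): Eb, Ab, Cb.
Bb (6/4/3): Bb, Db, Eb, Gb.
Gb (7/5/3): Gb, Bb, Db, F.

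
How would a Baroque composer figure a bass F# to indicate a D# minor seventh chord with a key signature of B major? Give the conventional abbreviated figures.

F# is the third of D# minor seventh, so the chord is in first inversion.
A seventh chord in first inversion is figured 6/5/3, conventionally abbreviated 6/5.

6/5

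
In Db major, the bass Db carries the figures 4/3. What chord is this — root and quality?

Gb major seventh

The figures 4/3 indicate a seventh chord in second inversion.
In second inversion the root lies a fourth above the bass: a fourth above Db in Db major is Gb.
The chord tones are Db, F, Gb, Bb, giving Gb major seventh.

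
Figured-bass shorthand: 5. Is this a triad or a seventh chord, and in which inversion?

triad, root position

5 is shorthand for 5/3.
Intervals of 5/3 above the bass form a triad; the bass is the root, so this is root position.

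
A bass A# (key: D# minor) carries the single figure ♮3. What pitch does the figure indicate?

C

Counting 2 letter steps above A# lands on C; in D# minor, that letter is C#.
The ♮3 figure makes it natural, giving C.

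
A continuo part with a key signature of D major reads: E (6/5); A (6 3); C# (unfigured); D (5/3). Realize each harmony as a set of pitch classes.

E (6/5/3): E, G, B, C#.
A (6/3): A, C#, F#.
C# (5/3): C#, E, G.
D (5/3): D, F#, A.

E, G, B, C# | A, C#, F# | C#, E, G | D, F#, A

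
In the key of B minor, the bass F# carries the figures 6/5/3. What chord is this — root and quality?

The figures 6/5/3 indicate a seventh chord in first inversion.
In first inversion the root lies a sixth above the bass: a sixth above F# in B minor is D.
The chord tones are F#, A, C#, D, giving D major seventh.

D major seventh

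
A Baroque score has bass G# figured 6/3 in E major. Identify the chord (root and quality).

The figures 6/3 indicate a triad in first inversion.
In first inversion the root lies a sixth above the bass: a sixth above G# in E major is E.
The chord tones are G#, B, E, giving E major.

E major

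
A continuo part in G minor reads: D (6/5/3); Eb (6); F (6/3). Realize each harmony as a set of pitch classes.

D, F, A, Bb | Eb, G, C | F, A, D

D (6/5/3): D, F, A, Bb.
Eb (6/3): Eb, G, C.
F (6/3): F, A, D.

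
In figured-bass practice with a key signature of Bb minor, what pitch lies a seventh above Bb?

Counting 6 letter steps above Bb lands on A; in Bb minor, that letter is Ab.

Ab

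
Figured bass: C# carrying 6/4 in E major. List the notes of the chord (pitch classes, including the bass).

C#, F#, A

A fourth above C# in this key is F#.
A sixth above C# in this key is A.
Together with the bass C#, this spells F# minor in second inversion.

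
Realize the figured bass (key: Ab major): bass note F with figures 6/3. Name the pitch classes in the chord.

F, Ab, Db

A third above F in this key is Ab.
A sixth above F in this key is Db.
Together with the bass F, this spells Db major in first inversion.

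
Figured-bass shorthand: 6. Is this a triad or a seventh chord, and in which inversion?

6 is shorthand for 6/3.
Intervals of 6/3 above the bass form a triad; the bass is the third, so this is first inversion.

triad, first inversion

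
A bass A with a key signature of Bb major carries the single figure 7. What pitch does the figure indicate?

G

Counting 6 letter steps above A lands on G; in Bb major, that letter is G.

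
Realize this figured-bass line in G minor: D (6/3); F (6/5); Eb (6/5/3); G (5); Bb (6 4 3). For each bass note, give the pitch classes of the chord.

D (6/3): D, F, Bb.
F (6/5/3): F, A, C, D.
Eb (6/5/3): Eb, G, Bb, C.
G (5/3): G, Bb, D.
Bb (6/4/3): Bb, D, Eb, G.

D, F, Bb | F, A, C, D | Eb, G, Bb, C | G, Bb, D | Bb, D, Eb, G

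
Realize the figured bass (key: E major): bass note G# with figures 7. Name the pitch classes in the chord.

G#, B, D#, F#

The written figures 7 are shorthand for 7/5/3: the 5/3 are implied.
A third above G# in this key is B.
A fifth above G# in this key is D#.
A seventh above G# in this key is F#.
Together with the bass G#, this spells G# minor seventh in root position.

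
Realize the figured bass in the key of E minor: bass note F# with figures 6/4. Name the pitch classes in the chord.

A fourth above F# in this key is B.
A sixth above F# in this key is D.
Together with the bass F#, this spells B minor in second inversion.

F#, B, D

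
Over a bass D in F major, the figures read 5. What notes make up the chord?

D, F, A

The written figures 5 are shorthand for 5/3: the 3 is implied.
A third above D in this key is F.
A fifth above D in this key is A.
Together with the bass D, this spells D minor in root position.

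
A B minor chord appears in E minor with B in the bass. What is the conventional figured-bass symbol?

B is the root of B minor, so the chord is in root position.
A triad in root position is figured 5/3, conventionally abbreviated (no figures — root-position triad).

no figures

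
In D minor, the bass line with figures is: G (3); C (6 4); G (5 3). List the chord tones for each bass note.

G (5/3): G, Bb, D.
C (6/4): C, F, A.
G (5/3): G, Bb, D.

G, Bb, D | C, F, A | G, Bb, D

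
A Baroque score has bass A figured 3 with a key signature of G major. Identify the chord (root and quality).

A minor

The figures 3 indicate a triad in root position.
In root position the bass is the root, so the root is A.
The chord tones are A, C, E, giving A minor.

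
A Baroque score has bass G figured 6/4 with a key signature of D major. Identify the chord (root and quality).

C# diminished

The figures 6/4 indicate a triad in second inversion.
In second inversion the root lies a fourth above the bass: a fourth above G in D major is C#.
The chord tones are G, C#, E, giving C# diminished.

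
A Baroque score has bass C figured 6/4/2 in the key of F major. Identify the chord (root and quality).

The figures 6/4/2 indicate a seventh chord in third inversion.
In third inversion the root lies a second above the bass: a second above C in F major is D.
The chord tones are C, D, F, A, giving D minor seventh.

D minor seventh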